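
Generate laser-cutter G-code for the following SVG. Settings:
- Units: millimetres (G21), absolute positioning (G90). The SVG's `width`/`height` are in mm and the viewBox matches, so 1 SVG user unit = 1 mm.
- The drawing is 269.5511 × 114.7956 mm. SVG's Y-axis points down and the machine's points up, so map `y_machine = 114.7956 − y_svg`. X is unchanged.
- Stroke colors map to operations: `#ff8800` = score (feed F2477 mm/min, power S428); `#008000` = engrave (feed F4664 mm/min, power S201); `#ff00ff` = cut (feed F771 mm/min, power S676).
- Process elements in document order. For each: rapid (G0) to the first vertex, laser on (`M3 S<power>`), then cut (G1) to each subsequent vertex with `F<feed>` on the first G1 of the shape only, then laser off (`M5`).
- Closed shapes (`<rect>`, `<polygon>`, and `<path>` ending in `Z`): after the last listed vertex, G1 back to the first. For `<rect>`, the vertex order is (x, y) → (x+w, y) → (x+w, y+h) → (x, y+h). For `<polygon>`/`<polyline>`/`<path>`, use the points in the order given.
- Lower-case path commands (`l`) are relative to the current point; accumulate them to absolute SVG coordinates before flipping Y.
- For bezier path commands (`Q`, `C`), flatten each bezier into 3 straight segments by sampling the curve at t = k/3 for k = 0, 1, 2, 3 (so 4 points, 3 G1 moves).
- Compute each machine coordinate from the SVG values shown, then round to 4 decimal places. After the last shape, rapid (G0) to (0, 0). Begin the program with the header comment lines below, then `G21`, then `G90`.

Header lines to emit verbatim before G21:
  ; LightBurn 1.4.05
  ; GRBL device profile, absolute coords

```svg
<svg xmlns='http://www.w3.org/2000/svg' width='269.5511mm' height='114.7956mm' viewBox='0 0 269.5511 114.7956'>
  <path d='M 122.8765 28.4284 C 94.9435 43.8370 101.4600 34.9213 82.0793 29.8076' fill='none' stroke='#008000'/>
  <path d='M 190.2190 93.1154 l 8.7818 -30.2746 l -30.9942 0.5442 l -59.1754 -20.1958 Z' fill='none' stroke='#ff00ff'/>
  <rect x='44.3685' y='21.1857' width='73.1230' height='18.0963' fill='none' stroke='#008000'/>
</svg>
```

; LightBurn 1.4.05
; GRBL device profile, absolute coords
G21
G90
G0 X122.8765 Y86.3672
M3 S201
G1 X104.1916 Y78.0250 F4664
G1 X95.0627 Y79.6487
G1 X82.0793 Y84.9880
M5
G0 X190.2190 Y21.6802
M3 S676
G1 X199.0008 Y51.9548 F771
G1 X168.0066 Y51.4106
G1 X108.8312 Y71.6064
G1 X190.2190 Y21.6802
M5
G0 X44.3685 Y93.6099
M3 S201
G1 X117.4915 Y93.6099 F4664
G1 X117.4915 Y75.5136
G1 X44.3685 Y75.5136
G1 X44.3685 Y93.6099
M5
G0 X0.0000 Y0.0000

1 u = 1 mm; y_m = 114.7956 − y.

[1] `<path>` cubic bezier, #008000→engrave S201 F4664: (122.8765,86.3672) → (104.1916,78.0250) → (95.0627,79.6487) → (82.0793,84.9880)

[2] `<path>` closed polygon, #ff00ff→cut S676 F771: (190.2190,21.6802) → (199.0008,51.9548) → (168.0066,51.4106) → (108.8312,71.6064) → (190.2190,21.6802) (closed)

[3] `<rect>` rectangle, #008000→engrave S201 F4664: (44.3685,93.6099) → (117.4915,93.6099) → (117.4915,75.5136) → (44.3685,75.5136) → (44.3685,93.6099) (closed)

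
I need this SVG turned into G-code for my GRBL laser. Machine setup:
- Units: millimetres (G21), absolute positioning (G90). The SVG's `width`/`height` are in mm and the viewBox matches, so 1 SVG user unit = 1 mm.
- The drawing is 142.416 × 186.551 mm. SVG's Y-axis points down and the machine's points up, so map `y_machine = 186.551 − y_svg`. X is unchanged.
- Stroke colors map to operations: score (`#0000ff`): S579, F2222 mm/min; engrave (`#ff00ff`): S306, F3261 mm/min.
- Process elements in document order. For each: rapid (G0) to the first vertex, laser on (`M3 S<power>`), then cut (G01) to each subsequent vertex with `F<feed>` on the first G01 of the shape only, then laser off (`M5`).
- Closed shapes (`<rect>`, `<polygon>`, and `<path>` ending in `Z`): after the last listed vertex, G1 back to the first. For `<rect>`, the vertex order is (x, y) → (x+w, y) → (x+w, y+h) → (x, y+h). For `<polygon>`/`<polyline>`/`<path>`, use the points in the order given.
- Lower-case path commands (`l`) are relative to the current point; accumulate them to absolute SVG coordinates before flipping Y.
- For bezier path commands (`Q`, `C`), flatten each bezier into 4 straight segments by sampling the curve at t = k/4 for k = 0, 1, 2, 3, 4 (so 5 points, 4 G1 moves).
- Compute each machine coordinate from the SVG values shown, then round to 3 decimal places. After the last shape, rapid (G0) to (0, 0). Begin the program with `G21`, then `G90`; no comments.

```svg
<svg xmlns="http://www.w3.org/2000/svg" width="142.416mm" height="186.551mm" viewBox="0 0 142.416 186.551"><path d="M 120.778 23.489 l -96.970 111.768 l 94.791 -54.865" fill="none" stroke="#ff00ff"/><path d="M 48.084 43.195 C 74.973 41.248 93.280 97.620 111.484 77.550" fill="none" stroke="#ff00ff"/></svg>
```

Since the viewBox matches the mm dimensions, user units are millimetres directly. The only transform is the Y-flip y_m = 186.551 − y_svg.

Shape 1 is a open polyline drawn with `<path>`. Its stroke #ff00ff means engrave at S306, F3261. After flipping Y the toolpath is (120.778,163.062) → (23.808,51.294) → (118.599,106.159).

Shape 2 is a cubic bezier drawn with `<path>`. Its stroke #ff00ff means engrave at S306, F3261. After flipping Y the toolpath is (48.084,143.356) → (66.774,135.987) → (83.041,119.382) → (97.679,106.176) → (111.484,109.001).

G21
G90
G0 X120.778 Y163.062
M3 S306
G01 X23.808 Y51.294 F3261
G01 X118.599 Y106.159
M5
G0 X48.084 Y143.356
M3 S306
G01 X66.774 Y135.987 F3261
G01 X83.041 Y119.382
G01 X97.679 Y106.176
G01 X111.484 Y109.001
M5
G0 X0.000 Y0.000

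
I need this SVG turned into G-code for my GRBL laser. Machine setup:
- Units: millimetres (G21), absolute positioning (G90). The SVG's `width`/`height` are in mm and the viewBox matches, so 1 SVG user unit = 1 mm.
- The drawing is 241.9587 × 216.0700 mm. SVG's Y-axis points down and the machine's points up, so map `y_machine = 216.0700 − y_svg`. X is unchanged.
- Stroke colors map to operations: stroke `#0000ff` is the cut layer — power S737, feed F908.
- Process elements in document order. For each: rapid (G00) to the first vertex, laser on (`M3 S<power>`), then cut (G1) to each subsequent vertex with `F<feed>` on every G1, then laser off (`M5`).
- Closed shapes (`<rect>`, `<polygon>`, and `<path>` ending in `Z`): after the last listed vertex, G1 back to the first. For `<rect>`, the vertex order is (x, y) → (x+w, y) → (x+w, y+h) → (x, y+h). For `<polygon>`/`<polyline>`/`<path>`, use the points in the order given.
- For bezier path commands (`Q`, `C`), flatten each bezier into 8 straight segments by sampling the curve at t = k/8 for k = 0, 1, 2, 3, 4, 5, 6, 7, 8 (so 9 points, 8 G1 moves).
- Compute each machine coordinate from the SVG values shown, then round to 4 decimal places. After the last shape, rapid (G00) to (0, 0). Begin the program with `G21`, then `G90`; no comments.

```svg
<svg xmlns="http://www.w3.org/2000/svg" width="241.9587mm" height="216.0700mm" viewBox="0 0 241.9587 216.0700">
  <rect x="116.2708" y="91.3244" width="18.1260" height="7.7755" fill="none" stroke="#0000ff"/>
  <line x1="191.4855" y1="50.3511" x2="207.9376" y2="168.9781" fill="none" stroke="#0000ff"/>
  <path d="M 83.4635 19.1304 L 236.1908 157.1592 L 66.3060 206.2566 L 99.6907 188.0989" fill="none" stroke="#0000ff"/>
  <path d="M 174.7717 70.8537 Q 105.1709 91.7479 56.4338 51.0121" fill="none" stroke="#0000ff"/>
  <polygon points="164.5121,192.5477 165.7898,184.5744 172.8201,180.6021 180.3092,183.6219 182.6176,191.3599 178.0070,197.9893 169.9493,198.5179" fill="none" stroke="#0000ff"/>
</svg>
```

1 u = 1 mm; y_m = 216.0700 − y.

[1] `<rect>` rectangle, #0000ff→cut S737 F908: (116.2708,124.7456) → (134.3968,124.7456) → (134.3968,116.9701) → (116.2708,116.9701) → (116.2708,124.7456) (closed)

[2] `<line>` line segment, #0000ff→cut S737 F908: (191.4855,165.7189) → (207.9376,47.0919)

[3] `<path>` open polyline, #0000ff→cut S737 F908: (83.4635,196.9396) → (236.1908,58.9108) → (66.3060,9.8134) → (99.6907,27.9711)

[4] `<path>` quadratic bezier, #0000ff→cut S737 F908: (174.7717,145.2163) → (157.6975,140.9557) → (141.2753,138.6211) → (125.5051,138.2124) → (110.3868,139.7296) → (95.9206,143.1728) → (82.1063,148.5419) → (68.9441,155.8369) → (56.4338,165.0579)

[5] `<polygon>` regular polygon, #0000ff→cut S737 F908: (164.5121,23.5223) → (165.7898,31.4956) → (172.8201,35.4679) → (180.3092,32.4481) → (182.6176,24.7101) → (178.0070,18.0807) → (169.9493,17.5521) → (164.5121,23.5223) (closed)

G21
G90
G00 X116.2708 Y124.7456
M3 S737
G1 X134.3968 Y124.7456 F908
G1 X134.3968 Y116.9701 F908
G1 X116.2708 Y116.9701 F908
G1 X116.2708 Y124.7456 F908
M5
G00 X191.4855 Y165.7189
M3 S737
G1 X207.9376 Y47.0919 F908
M5
G00 X83.4635 Y196.9396
M3 S737
G1 X236.1908 Y58.9108 F908
G1 X66.3060 Y9.8134 F908
G1 X99.6907 Y27.9711 F908
M5
G00 X174.7717 Y145.2163
M3 S737
G1 X157.6975 Y140.9557 F908
G1 X141.2753 Y138.6211 F908
G1 X125.5051 Y138.2124 F908
G1 X110.3868 Y139.7296 F908
G1 X95.9206 Y143.1728 F908
G1 X82.1063 Y148.5419 F908
G1 X68.9441 Y155.8369 F908
G1 X56.4338 Y165.0579 F908
M5
G00 X164.5121 Y23.5223
M3 S737
G1 X165.7898 Y31.4956 F908
G1 X172.8201 Y35.4679 F908
G1 X180.3092 Y32.4481 F908
G1 X182.6176 Y24.7101 F908
G1 X178.0070 Y18.0807 F908
G1 X169.9493 Y17.5521 F908
G1 X164.5121 Y23.5223 F908
M5
G00 X0.0000 Y0.0000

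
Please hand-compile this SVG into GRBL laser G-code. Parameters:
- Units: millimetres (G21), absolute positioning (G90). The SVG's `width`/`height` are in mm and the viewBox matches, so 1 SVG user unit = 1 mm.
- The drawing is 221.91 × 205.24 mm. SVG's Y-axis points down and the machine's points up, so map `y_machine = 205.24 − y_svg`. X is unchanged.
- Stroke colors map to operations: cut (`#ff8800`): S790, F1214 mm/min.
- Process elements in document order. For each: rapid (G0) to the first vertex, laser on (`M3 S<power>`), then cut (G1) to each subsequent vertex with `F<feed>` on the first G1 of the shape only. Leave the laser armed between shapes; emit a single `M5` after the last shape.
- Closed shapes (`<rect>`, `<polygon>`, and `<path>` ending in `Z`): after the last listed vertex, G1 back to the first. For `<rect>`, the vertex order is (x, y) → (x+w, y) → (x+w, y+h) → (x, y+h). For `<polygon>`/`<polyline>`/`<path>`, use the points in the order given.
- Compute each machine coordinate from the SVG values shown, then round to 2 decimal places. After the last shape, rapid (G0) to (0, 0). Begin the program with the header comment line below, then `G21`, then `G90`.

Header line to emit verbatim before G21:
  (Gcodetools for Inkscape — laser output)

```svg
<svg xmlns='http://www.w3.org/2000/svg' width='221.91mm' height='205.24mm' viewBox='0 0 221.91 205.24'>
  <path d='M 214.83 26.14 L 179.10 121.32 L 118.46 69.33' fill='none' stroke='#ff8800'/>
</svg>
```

(Gcodetools for Inkscape — laser output)
G21
G90
G0 X214.83 Y179.10
M3 S790
G1 X179.10 Y83.92 F1214
G1 X118.46 Y135.91
M5
G0 X0.00 Y0.00

viewBox `0 0 221.91 205.24` with mm width/height → 1 unit = 1 mm. Flip: y_m = 205.24 − y_svg.

**Shape 1** — `<path>` open polyline, stroke `#ff8800` → cut (S790, F1214). Machine vertices: (214.83,179.10) → (179.10,83.92) → (118.46,135.91). Open path.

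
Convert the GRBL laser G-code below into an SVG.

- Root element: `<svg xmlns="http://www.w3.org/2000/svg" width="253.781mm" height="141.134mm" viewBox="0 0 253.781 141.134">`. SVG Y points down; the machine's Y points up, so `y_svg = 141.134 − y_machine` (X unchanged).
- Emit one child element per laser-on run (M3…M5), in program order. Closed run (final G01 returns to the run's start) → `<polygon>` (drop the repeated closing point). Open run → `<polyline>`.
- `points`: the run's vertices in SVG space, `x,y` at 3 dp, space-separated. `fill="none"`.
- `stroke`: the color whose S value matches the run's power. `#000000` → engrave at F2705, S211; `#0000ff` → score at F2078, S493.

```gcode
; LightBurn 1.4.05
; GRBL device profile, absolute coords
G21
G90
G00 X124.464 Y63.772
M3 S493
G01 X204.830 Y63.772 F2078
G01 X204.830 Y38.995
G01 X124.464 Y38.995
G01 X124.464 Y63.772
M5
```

<svg xmlns="http://www.w3.org/2000/svg" width="253.781mm" height="141.134mm" viewBox="0 0 253.781 141.134">
  <polygon points="124.464,77.362 204.830,77.362 204.830,102.139 124.464,102.139" fill="none" stroke="#0000ff"/>
</svg>

Each laser-on run becomes one SVG element. Flip Y back into SVG space with y_svg = 141.134 − y_machine. Every run uses S493, so all elements get stroke `#0000ff` (score).

Run 1: The run returns to its start, so emit a `<polygon>` with points (Y-flipped): 124.464,77.362 204.830,77.362 204.830,102.139 124.464,102.139.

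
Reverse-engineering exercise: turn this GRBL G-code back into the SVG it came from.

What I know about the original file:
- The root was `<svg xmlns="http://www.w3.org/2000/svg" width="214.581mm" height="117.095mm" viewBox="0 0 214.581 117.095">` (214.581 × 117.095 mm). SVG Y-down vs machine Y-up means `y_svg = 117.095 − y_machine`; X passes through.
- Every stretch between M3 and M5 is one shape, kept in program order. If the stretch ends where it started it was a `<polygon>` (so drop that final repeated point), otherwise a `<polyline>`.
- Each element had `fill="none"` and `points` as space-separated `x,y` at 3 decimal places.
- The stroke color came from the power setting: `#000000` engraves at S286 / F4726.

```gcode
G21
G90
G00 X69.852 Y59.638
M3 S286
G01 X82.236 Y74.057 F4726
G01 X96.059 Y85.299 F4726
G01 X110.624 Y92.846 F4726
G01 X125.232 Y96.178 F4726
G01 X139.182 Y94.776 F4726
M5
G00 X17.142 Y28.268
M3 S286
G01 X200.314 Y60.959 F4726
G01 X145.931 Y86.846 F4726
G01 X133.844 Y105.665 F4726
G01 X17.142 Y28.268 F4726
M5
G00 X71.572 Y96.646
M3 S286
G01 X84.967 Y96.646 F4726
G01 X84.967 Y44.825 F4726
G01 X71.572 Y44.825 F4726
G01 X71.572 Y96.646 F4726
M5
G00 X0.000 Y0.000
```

Machine Y-up, SVG Y-down with viewBox height 117.095, so y_svg = 117.095 − y_machine; X carries over. Every run uses S286, so all elements get stroke `#000000` (engrave).

Run 1: The run is open, so emit a `<polyline>` with points (Y-flipped): 69.852,57.457 82.236,43.038 96.059,31.796 110.624,24.249 125.232,20.917 139.182,22.319.

Run 2: The run returns to its start, so emit a `<polygon>` with points (Y-flipped): 17.142,88.827 200.314,56.136 145.931,30.249 133.844,11.430.

Run 3: The run returns to its start, so emit a `<polygon>` with points (Y-flipped): 71.572,20.449 84.967,20.449 84.967,72.270 71.572,72.270.

<svg xmlns="http://www.w3.org/2000/svg" width="214.581mm" height="117.095mm" viewBox="0 0 214.581 117.095">
  <polyline points="69.852,57.457 82.236,43.038 96.059,31.796 110.624,24.249 125.232,20.917 139.182,22.319" fill="none" stroke="#000000"/>
  <polygon points="17.142,88.827 200.314,56.136 145.931,30.249 133.844,11.430" fill="none" stroke="#000000"/>
  <polygon points="71.572,20.449 84.967,20.449 84.967,72.270 71.572,72.270" fill="none" stroke="#000000"/>
</svg>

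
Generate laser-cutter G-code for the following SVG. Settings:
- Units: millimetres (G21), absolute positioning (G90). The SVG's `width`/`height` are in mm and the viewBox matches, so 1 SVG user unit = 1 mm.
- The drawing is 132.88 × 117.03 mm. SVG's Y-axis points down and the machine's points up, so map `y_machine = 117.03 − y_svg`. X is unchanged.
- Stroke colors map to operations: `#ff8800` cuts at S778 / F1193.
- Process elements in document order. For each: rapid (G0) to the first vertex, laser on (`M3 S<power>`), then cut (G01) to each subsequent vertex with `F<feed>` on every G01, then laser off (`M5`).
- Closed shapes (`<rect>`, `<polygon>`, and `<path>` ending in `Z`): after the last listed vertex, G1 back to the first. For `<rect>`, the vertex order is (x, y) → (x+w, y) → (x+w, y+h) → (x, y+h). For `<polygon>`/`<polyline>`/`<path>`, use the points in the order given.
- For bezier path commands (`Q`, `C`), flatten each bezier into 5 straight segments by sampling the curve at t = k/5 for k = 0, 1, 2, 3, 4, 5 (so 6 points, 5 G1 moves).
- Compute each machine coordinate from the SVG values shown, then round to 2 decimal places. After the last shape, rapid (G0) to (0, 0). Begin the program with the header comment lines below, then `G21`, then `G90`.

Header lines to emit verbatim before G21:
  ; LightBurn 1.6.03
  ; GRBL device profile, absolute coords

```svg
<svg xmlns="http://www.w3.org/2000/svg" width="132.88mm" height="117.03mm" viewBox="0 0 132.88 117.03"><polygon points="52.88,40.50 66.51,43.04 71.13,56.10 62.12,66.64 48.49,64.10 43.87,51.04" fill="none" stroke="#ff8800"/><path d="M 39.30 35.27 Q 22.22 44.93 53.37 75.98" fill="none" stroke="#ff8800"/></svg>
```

; LightBurn 1.6.03
; GRBL device profile, absolute coords
G21
G90
G0 X52.88 Y76.53
M3 S778
G01 X66.51 Y73.99 F1193
G01 X71.13 Y60.93 F1193
G01 X62.12 Y50.39 F1193
G01 X48.49 Y52.93 F1193
G01 X43.87 Y65.99 F1193
G01 X52.88 Y76.53 F1193
M5
G0 X39.30 Y81.76
M3 S778
G01 X34.40 Y77.04 F1193
G01 X33.35 Y70.61 F1193
G01 X36.17 Y62.47 F1193
G01 X42.84 Y52.61 F1193
G01 X53.37 Y41.05 F1193
M5
G0 X0.00 Y0.00

Since the viewBox matches the mm dimensions, user units are millimetres directly. The only transform is the Y-flip y_m = 117.03 − y_svg.

Shape 1 is a regular polygon drawn with `<polygon>`. Its stroke #ff8800 means cut at S778, F1193. After flipping Y the toolpath is (52.88,76.53) → (66.51,73.99) → (71.13,60.93) → (62.12,50.39) → (48.49,52.93) → (43.87,65.99) → (52.88,76.53), returning to the start.

Shape 2 is a quadratic bezier drawn with `<path>`. Its stroke #ff8800 means cut at S778, F1193. After flipping Y the toolpath is (39.30,81.76) → (34.40,77.04) → (33.35,70.61) → (36.17,62.47) → (42.84,52.61) → (53.37,41.05).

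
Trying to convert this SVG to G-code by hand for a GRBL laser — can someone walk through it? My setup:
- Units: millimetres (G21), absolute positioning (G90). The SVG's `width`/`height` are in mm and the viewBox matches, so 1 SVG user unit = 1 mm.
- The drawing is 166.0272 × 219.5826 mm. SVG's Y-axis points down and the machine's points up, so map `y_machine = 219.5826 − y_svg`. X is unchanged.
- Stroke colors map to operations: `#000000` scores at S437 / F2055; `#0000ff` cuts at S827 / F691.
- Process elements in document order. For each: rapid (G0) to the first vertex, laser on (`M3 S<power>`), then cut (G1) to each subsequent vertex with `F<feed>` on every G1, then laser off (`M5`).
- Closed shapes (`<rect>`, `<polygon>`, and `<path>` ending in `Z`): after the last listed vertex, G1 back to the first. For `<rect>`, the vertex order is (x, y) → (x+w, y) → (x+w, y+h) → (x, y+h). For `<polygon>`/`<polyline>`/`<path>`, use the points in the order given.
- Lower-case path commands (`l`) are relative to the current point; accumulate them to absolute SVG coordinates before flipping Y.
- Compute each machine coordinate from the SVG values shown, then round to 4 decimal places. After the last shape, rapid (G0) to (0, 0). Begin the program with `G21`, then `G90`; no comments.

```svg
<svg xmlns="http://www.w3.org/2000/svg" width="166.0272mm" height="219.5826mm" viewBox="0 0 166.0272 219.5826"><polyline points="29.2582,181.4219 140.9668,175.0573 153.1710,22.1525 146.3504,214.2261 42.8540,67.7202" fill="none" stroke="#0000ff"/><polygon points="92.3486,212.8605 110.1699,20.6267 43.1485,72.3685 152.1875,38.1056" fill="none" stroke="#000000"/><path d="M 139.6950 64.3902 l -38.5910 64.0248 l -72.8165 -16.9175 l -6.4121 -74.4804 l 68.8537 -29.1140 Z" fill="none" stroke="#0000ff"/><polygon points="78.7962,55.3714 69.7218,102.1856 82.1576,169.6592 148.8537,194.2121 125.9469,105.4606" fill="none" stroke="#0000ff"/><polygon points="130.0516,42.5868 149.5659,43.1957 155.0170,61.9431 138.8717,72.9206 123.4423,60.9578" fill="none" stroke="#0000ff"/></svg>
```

G21
G90
G0 X29.2582 Y38.1607
M3 S827
G1 X140.9668 Y44.5253 F691
G1 X153.1710 Y197.4301 F691
G1 X146.3504 Y5.3565 F691
G1 X42.8540 Y151.8624 F691
M5
G0 X92.3486 Y6.7221
M3 S437
G1 X110.1699 Y198.9559 F2055
G1 X43.1485 Y147.2141 F2055
G1 X152.1875 Y181.4770 F2055
G1 X92.3486 Y6.7221 F2055
M5
G0 X139.6950 Y155.1924
M3 S827
G1 X101.1040 Y91.1676 F691
G1 X28.2875 Y108.0851 F691
G1 X21.8754 Y182.5655 F691
G1 X90.7291 Y211.6795 F691
G1 X139.6950 Y155.1924 F691
M5
G0 X78.7962 Y164.2112
M3 S827
G1 X69.7218 Y117.3970 F691
G1 X82.1576 Y49.9234 F691
G1 X148.8537 Y25.3705 F691
G1 X125.9469 Y114.1220 F691
G1 X78.7962 Y164.2112 F691
M5
G0 X130.0516 Y176.9958
M3 S827
G1 X149.5659 Y176.3869 F691
G1 X155.0170 Y157.6395 F691
G1 X138.8717 Y146.6620 F691
G1 X123.4423 Y158.6248 F691
G1 X130.0516 Y176.9958 F691
M5
G0 X0.0000 Y0.0000

1 u = 1 mm; y_m = 219.5826 − y.

[1] `<polyline>` open polyline, #0000ff→cut S827 F691: (29.2582,38.1607) → (140.9668,44.5253) → (153.1710,197.4301) → (146.3504,5.3565) → (42.8540,151.8624)

[2] `<polygon>` closed polygon, #000000→score S437 F2055: (92.3486,6.7221) → (110.1699,198.9559) → (43.1485,147.2141) → (152.1875,181.4770) → (92.3486,6.7221) (closed)

[3] `<path>` regular polygon, #0000ff→cut S827 F691: (139.6950,155.1924) → (101.1040,91.1676) → (28.2875,108.0851) → (21.8754,182.5655) → (90.7291,211.6795) → (139.6950,155.1924) (closed)

[4] `<polygon>` closed polygon, #0000ff→cut S827 F691: (78.7962,164.2112) → (69.7218,117.3970) → (82.1576,49.9234) → (148.8537,25.3705) → (125.9469,114.1220) → (78.7962,164.2112) (closed)

[5] `<polygon>` regular polygon, #0000ff→cut S827 F691: (130.0516,176.9958) → (149.5659,176.3869) → (155.0170,157.6395) → (138.8717,146.6620) → (123.4423,158.6248) → (130.0516,176.9958) (closed)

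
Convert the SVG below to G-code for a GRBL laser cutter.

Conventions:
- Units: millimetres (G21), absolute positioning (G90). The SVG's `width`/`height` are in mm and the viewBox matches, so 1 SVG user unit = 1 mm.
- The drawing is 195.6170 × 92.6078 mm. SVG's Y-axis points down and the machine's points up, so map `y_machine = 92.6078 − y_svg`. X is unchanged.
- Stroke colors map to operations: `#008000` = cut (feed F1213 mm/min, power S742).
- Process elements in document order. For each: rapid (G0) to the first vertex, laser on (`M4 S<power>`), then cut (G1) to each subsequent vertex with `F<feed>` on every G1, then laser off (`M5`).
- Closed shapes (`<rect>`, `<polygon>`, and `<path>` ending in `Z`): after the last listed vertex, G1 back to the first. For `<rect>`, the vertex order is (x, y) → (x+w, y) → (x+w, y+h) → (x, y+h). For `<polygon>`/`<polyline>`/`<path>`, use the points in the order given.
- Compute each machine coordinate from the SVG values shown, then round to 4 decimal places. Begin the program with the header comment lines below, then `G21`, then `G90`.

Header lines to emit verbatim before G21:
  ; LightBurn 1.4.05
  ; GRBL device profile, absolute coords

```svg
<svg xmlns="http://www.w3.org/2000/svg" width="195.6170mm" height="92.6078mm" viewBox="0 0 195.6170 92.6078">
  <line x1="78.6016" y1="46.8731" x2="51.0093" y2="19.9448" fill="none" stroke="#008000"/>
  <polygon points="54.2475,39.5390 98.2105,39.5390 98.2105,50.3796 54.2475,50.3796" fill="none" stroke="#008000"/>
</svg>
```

; LightBurn 1.4.05
; GRBL device profile, absolute coords
G21
G90
G0 X78.6016 Y45.7347
M4 S742
G1 X51.0093 Y72.6630 F1213
M5
G0 X54.2475 Y53.0688
M4 S742
G1 X98.2105 Y53.0688 F1213
G1 X98.2105 Y42.2282 F1213
G1 X54.2475 Y42.2282 F1213
G1 X54.2475 Y53.0688 F1213
M5

viewBox `0 0 195.6170 92.6078` with mm width/height → 1 unit = 1 mm. Flip: y_m = 92.6078 − y_svg.

**Shape 1** — `<line>` line segment, stroke `#008000` → cut (S742, F1213). Machine vertices: (78.6016,45.7347) → (51.0093,72.6630). Open path.

**Shape 2** — `<polygon>` rectangle, stroke `#008000` → cut (S742, F1213). Machine vertices: (54.2475,53.0688) → (98.2105,53.0688) → (98.2105,42.2282) → (54.2475,42.2282) → (54.2475,53.0688). Closed: final G1 returns to the first vertex.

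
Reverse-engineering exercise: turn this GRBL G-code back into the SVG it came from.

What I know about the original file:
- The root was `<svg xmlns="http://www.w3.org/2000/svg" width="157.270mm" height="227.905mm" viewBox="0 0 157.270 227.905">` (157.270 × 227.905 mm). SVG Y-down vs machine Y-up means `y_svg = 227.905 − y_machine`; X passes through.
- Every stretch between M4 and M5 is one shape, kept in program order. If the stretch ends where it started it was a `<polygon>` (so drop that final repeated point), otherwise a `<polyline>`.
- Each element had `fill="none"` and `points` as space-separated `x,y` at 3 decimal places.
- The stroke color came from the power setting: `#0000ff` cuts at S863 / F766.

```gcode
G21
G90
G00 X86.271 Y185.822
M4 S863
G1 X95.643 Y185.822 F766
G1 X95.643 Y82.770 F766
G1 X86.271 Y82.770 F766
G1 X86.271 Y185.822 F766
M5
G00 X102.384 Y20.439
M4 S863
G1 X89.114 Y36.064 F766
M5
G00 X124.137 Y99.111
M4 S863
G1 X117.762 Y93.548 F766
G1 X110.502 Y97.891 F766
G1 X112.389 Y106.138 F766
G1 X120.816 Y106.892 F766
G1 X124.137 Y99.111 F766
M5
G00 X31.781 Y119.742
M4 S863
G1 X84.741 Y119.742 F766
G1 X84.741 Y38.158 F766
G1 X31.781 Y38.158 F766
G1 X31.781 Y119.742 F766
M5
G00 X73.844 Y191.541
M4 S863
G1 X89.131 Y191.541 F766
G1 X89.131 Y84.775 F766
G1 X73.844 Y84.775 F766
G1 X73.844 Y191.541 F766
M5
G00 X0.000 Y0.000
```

Each laser-on run becomes one SVG element. Flip Y back into SVG space with y_svg = 227.905 − y_machine. Every run uses S863, so all elements get stroke `#0000ff` (cut).

Run 1: The run returns to its start, so emit a `<polygon>` with points (Y-flipped): 86.271,42.083 95.643,42.083 95.643,145.135 86.271,145.135.

Run 2: The run is open, so emit a `<polyline>` with points (Y-flipped): 102.384,207.466 89.114,191.841.

Run 3: The run returns to its start, so emit a `<polygon>` with points (Y-flipped): 124.137,128.794 117.762,134.357 110.502,130.014 112.389,121.767 120.816,121.013.

Run 4: The run returns to its start, so emit a `<polygon>` with points (Y-flipped): 31.781,108.163 84.741,108.163 84.741,189.747 31.781,189.747.

Run 5: The run returns to its start, so emit a `<polygon>` with points (Y-flipped): 73.844,36.364 89.131,36.364 89.131,143.130 73.844,143.130.

<svg xmlns="http://www.w3.org/2000/svg" width="157.270mm" height="227.905mm" viewBox="0 0 157.270 227.905">
  <polygon points="86.271,42.083 95.643,42.083 95.643,145.135 86.271,145.135" fill="none" stroke="#0000ff"/>
  <polyline points="102.384,207.466 89.114,191.841" fill="none" stroke="#0000ff"/>
  <polygon points="124.137,128.794 117.762,134.357 110.502,130.014 112.389,121.767 120.816,121.013" fill="none" stroke="#0000ff"/>
  <polygon points="31.781,108.163 84.741,108.163 84.741,189.747 31.781,189.747" fill="none" stroke="#0000ff"/>
  <polygon points="73.844,36.364 89.131,36.364 89.131,143.130 73.844,143.130" fill="none" stroke="#0000ff"/>
</svg>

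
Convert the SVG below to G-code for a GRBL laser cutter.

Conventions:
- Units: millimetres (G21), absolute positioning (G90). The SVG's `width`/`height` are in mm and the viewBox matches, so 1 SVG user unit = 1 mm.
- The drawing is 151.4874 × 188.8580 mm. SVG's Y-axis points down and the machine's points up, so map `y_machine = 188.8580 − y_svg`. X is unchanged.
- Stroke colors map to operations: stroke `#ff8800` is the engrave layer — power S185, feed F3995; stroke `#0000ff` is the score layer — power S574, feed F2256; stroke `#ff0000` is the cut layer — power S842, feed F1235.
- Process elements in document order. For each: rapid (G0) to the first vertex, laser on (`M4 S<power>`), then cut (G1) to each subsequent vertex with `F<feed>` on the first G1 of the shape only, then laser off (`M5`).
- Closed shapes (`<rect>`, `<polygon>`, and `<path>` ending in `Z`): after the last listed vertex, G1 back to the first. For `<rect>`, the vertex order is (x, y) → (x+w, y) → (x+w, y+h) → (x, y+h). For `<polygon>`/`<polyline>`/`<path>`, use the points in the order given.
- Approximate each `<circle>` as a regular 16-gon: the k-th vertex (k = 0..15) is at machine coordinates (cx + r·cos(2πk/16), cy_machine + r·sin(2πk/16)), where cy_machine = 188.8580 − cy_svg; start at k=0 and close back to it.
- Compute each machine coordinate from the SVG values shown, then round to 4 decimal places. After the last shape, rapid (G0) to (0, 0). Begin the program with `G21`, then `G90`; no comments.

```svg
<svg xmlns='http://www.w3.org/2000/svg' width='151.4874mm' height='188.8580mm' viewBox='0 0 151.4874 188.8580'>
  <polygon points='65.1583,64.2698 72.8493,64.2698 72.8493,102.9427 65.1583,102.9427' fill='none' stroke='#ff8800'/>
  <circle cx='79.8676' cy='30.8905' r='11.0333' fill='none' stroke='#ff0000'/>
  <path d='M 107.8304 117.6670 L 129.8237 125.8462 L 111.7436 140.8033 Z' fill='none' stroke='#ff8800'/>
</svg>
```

G21
G90
G0 X65.1583 Y124.5882
M4 S185
G1 X72.8493 Y124.5882 F3995
G1 X72.8493 Y85.9153
G1 X65.1583 Y85.9153
G1 X65.1583 Y124.5882
M5
G0 X90.9009 Y157.9675
M4 S842
G1 X90.0610 Y162.1898 F1235
G1 X87.6693 Y165.7692
G1 X84.0899 Y168.1609
G1 X79.8676 Y169.0008
G1 X75.6453 Y168.1609
G1 X72.0659 Y165.7692
G1 X69.6742 Y162.1898
G1 X68.8343 Y157.9675
G1 X69.6742 Y153.7452
G1 X72.0659 Y150.1658
G1 X75.6453 Y147.7741
G1 X79.8676 Y146.9342
G1 X84.0899 Y147.7741
G1 X87.6693 Y150.1658
G1 X90.0610 Y153.7452
G1 X90.9009 Y157.9675
M5
G0 X107.8304 Y71.1910
M4 S185
G1 X129.8237 Y63.0118 F3995
G1 X111.7436 Y48.0547
G1 X107.8304 Y71.1910
M5
G0 X0.0000 Y0.0000

viewBox `0 0 151.4874 188.8580` with mm width/height → 1 unit = 1 mm. Flip: y_m = 188.8580 − y_svg.

**Shape 1** — `<polygon>` rectangle, stroke `#ff8800` → engrave (S185, F3995). Machine vertices: (65.1583,124.5882) → (72.8493,124.5882) → (72.8493,85.9153) → (65.1583,85.9153) → (65.1583,124.5882). Closed: final G1 returns to the first vertex.

**Shape 2** — `<circle>` circle, stroke `#ff0000` → cut (S842, F1235). Machine vertices: (90.9009,157.9675) → (90.0610,162.1898) → (87.6693,165.7692) → (84.0899,168.1609) → (79.8676,169.0008) → (75.6453,168.1609) → (72.0659,165.7692) → (69.6742,162.1898) → (68.8343,157.9675) → (69.6742,153.7452) → (72.0659,150.1658) → (75.6453,147.7741) → (79.8676,146.9342) → (84.0899,147.7741) → (87.6693,150.1658) → (90.0610,153.7452) → (90.9009,157.9675). Closed: final G1 returns to the first vertex.

**Shape 3** — `<path>` regular polygon, stroke `#ff8800` → engrave (S185, F3995). Machine vertices: (107.8304,71.1910) → (129.8237,63.0118) → (111.7436,48.0547) → (107.8304,71.1910). Closed: final G1 returns to the first vertex.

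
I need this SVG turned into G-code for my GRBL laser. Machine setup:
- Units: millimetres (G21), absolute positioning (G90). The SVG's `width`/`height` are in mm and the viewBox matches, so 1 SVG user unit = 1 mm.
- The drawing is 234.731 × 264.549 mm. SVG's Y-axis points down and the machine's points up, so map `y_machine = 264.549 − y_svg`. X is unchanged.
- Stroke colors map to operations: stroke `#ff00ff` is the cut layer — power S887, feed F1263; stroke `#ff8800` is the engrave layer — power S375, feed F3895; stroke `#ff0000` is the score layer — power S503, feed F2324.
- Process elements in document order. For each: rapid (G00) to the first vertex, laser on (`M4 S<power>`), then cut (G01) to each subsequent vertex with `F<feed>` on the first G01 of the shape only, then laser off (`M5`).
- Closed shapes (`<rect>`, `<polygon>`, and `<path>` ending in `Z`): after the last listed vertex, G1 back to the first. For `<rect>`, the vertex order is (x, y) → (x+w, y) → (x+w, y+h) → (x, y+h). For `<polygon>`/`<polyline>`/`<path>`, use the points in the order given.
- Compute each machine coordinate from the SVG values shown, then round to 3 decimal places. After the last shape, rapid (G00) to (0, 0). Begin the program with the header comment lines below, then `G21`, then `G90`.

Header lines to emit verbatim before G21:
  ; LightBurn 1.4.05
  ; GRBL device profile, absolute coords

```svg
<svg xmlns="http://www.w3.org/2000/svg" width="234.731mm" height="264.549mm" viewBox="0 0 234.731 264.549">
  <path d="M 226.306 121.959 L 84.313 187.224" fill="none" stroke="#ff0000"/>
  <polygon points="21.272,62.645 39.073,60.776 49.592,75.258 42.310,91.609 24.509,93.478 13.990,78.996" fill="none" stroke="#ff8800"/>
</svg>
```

; LightBurn 1.4.05
; GRBL device profile, absolute coords
G21
G90
G00 X226.306 Y142.590
M4 S503
G01 X84.313 Y77.325 F2324
M5
G00 X21.272 Y201.904
M4 S375
G01 X39.073 Y203.773 F3895
G01 X49.592 Y189.291
G01 X42.310 Y172.940
G01 X24.509 Y171.071
G01 X13.990 Y185.553
G01 X21.272 Y201.904
M5
G00 X0.000 Y0.000

Since the viewBox matches the mm dimensions, user units are millimetres directly. The only transform is the Y-flip y_m = 264.549 − y_svg.

Shape 1 is a line segment drawn with `<path>`. Its stroke #ff0000 means score at S503, F2324. After flipping Y the toolpath is (226.306,142.590) → (84.313,77.325).

Shape 2 is a regular polygon drawn with `<polygon>`. Its stroke #ff8800 means engrave at S375, F3895. After flipping Y the toolpath is (21.272,201.904) → (39.073,203.773) → (49.592,189.291) → (42.310,172.940) → (24.509,171.071) → (13.990,185.553) → (21.272,201.904), returning to the start.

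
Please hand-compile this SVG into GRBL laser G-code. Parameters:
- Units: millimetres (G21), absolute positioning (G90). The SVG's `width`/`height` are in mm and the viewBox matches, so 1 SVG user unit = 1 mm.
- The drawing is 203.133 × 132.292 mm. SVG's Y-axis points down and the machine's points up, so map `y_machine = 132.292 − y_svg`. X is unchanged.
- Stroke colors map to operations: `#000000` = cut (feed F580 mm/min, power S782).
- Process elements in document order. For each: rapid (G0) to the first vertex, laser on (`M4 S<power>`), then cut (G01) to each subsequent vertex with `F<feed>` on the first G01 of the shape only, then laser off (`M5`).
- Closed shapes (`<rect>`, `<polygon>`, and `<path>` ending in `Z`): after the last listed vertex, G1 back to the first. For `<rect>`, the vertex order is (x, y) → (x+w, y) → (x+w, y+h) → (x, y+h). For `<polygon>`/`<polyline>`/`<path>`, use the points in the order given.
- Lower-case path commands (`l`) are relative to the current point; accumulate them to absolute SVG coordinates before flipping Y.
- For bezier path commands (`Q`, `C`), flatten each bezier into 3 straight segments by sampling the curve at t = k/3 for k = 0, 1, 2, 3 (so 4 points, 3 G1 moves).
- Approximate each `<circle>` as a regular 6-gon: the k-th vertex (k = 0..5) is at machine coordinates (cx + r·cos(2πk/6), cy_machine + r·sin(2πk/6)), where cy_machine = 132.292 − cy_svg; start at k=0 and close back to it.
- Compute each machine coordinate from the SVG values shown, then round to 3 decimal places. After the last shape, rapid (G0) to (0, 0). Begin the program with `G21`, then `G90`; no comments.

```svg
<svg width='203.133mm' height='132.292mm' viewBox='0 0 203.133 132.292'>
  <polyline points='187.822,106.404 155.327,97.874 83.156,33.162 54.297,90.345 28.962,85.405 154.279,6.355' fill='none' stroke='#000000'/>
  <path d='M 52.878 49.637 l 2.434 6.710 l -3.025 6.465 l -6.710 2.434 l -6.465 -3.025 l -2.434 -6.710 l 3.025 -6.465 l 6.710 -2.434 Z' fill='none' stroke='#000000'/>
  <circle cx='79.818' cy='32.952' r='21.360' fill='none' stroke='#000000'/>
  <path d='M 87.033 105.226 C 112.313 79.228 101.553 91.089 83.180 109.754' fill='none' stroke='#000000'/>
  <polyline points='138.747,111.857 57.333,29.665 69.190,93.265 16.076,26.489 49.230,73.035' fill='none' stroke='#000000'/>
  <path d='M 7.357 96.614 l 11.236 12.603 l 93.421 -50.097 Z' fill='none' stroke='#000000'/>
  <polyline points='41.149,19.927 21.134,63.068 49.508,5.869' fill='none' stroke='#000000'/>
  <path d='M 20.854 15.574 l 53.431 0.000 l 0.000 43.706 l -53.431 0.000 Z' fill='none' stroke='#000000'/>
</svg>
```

viewBox `0 0 203.133 132.292` with mm width/height → 1 unit = 1 mm. Flip: y_m = 132.292 − y_svg.

**Shape 1** — `<polyline>` open polyline, stroke `#000000` → cut (S782, F580). Machine vertices: (187.822,25.888) → (155.327,34.418) → (83.156,99.130) → (54.297,41.947) → (28.962,46.887) → (154.279,125.937). Open path.

**Shape 2** — `<path>` regular polygon, stroke `#000000` → cut (S782, F580). Machine vertices: (52.878,82.655) → (55.312,75.945) → (52.287,69.480) → (45.577,67.046) → (39.112,70.071) → (36.678,76.781) → (39.703,83.246) → (46.413,85.680) → (52.878,82.655). Closed: final G1 returns to the first vertex.

**Shape 3** — `<circle>` circle, stroke `#000000` → cut (S782, F580). Machine vertices: (101.178,99.340) → (90.498,117.838) → (69.138,117.838) → (58.458,99.340) → (69.138,80.842) → (90.498,80.842) → (101.178,99.340). Closed: final G1 returns to the first vertex.

**Shape 4** — `<path>` cubic bezier, stroke `#000000` → cut (S782, F580). Control points (SVG): P0=(87.033,105.226), P1=(112.313,79.228), P2=(101.553,91.089), P3=(83.180,109.754); sampled at t=k/3. Machine vertices: (87.033,27.066) → (101.353,41.595) → (97.962,37.785) → (83.180,22.538). Open path.

**Shape 5** — `<polyline>` open polyline, stroke `#000000` → cut (S782, F580). Machine vertices: (138.747,20.435) → (57.333,102.627) → (69.190,39.027) → (16.076,105.803) → (49.230,59.257). Open path.

**Shape 6** — `<path>` closed polygon, stroke `#000000` → cut (S782, F580). Machine vertices: (7.357,35.678) → (18.593,23.075) → (112.014,73.172) → (7.357,35.678). Closed: final G1 returns to the first vertex.

**Shape 7** — `<polyline>` open polyline, stroke `#000000` → cut (S782, F580). Machine vertices: (41.149,112.365) → (21.134,69.224) → (49.508,126.423). Open path.

**Shape 8** — `<path>` rectangle, stroke `#000000` → cut (S782, F580). Machine vertices: (20.854,116.718) → (74.285,116.718) → (74.285,73.012) → (20.854,73.012) → (20.854,116.718). Closed: final G1 returns to the first vertex.

G21
G90
G0 X187.822 Y25.888
M4 S782
G01 X155.327 Y34.418 F580
G01 X83.156 Y99.130
G01 X54.297 Y41.947
G01 X28.962 Y46.887
G01 X154.279 Y125.937
M5
G0 X52.878 Y82.655
M4 S782
G01 X55.312 Y75.945 F580
G01 X52.287 Y69.480
G01 X45.577 Y67.046
G01 X39.112 Y70.071
G01 X36.678 Y76.781
G01 X39.703 Y83.246
G01 X46.413 Y85.680
G01 X52.878 Y82.655
M5
G0 X101.178 Y99.340
M4 S782
G01 X90.498 Y117.838 F580
G01 X69.138 Y117.838
G01 X58.458 Y99.340
G01 X69.138 Y80.842
G01 X90.498 Y80.842
G01 X101.178 Y99.340
M5
G0 X87.033 Y27.066
M4 S782
G01 X101.353 Y41.595 F580
G01 X97.962 Y37.785
G01 X83.180 Y22.538
M5
G0 X138.747 Y20.435
M4 S782
G01 X57.333 Y102.627 F580
G01 X69.190 Y39.027
G01 X16.076 Y105.803
G01 X49.230 Y59.257
M5
G0 X7.357 Y35.678
M4 S782
G01 X18.593 Y23.075 F580
G01 X112.014 Y73.172
G01 X7.357 Y35.678
M5
G0 X41.149 Y112.365
M4 S782
G01 X21.134 Y69.224 F580
G01 X49.508 Y126.423
M5
G0 X20.854 Y116.718
M4 S782
G01 X74.285 Y116.718 F580
G01 X74.285 Y73.012
G01 X20.854 Y73.012
G01 X20.854 Y116.718
M5
G0 X0.000 Y0.000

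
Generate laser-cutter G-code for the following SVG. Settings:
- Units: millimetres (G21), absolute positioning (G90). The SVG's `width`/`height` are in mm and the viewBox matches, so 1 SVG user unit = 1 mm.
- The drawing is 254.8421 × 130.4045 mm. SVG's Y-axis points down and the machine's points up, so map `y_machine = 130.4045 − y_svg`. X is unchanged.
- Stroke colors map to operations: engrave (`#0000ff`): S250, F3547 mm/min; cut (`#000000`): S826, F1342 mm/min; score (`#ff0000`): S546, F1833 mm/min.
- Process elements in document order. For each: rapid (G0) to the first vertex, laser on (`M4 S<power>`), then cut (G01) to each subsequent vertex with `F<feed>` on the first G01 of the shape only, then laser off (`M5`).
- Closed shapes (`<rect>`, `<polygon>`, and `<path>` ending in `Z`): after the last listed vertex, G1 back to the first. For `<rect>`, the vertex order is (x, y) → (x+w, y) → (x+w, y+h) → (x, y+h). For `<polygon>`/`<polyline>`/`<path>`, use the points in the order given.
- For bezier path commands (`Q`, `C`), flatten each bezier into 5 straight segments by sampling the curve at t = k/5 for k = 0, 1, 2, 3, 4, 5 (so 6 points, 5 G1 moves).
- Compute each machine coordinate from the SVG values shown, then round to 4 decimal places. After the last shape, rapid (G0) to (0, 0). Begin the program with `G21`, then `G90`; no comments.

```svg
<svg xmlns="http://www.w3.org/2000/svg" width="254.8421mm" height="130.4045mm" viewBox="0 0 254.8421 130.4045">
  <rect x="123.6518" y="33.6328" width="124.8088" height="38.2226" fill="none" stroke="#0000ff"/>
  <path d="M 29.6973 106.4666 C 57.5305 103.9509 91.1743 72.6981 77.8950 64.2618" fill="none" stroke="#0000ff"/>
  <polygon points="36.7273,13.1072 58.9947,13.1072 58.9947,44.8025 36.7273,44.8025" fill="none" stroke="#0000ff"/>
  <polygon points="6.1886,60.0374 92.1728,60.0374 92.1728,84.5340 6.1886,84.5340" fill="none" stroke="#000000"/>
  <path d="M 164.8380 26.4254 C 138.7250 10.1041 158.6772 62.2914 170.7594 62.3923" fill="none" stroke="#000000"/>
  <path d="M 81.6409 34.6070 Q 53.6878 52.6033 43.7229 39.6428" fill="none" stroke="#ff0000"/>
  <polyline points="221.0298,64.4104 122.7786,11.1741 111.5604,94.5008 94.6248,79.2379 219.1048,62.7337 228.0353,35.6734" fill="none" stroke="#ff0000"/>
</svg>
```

Since the viewBox matches the mm dimensions, user units are millimetres directly. The only transform is the Y-flip y_m = 130.4045 − y_svg.

Shape 1 is a rectangle drawn with `<rect>`. Its stroke #0000ff means engrave at S250, F3547. After flipping Y the toolpath is (123.6518,96.7717) → (248.4606,96.7717) → (248.4606,58.5491) → (123.6518,58.5491) → (123.6518,96.7717), returning to the start.

Shape 2 is a cubic bezier drawn with `<path>`. Its stroke #0000ff means engrave at S250, F3547. After flipping Y the toolpath is (29.6973,23.9379) → (46.6726,28.4833) → (62.5113,37.4511) → (74.6820,48.3667) → (80.6537,58.7554) → (77.8950,66.1427).

Shape 3 is a rectangle drawn with `<polygon>`. Its stroke #0000ff means engrave at S250, F3547. After flipping Y the toolpath is (36.7273,117.2973) → (58.9947,117.2973) → (58.9947,85.6020) → (36.7273,85.6020) → (36.7273,117.2973), returning to the start.

Shape 4 is a rectangle drawn with `<polygon>`. Its stroke #000000 means cut at S826, F1342. After flipping Y the toolpath is (6.1886,70.3671) → (92.1728,70.3671) → (92.1728,45.8705) → (6.1886,45.8705) → (6.1886,70.3671), returning to the start.

Shape 5 is a cubic bezier drawn with `<path>`. Its stroke #000000 means cut at S826, F1342. After flipping Y the toolpath is (164.8380,103.9791) → (154.2665,106.5156) → (152.1618,98.3986) → (155.9350,85.4167) → (162.9972,73.3583) → (170.7594,68.0122).

Shape 6 is a quadratic bezier drawn with `<path>`. Its stroke #ff0000 means score at S546, F1833. After flipping Y the toolpath is (81.6409,95.7975) → (71.1792,89.8373) → (62.1565,86.3535) → (54.5729,85.3464) → (48.4284,86.8158) → (43.7229,90.7617).

Shape 7 is a open polyline drawn with `<polyline>`. Its stroke #ff0000 means score at S546, F1833. After flipping Y the toolpath is (221.0298,65.9941) → (122.7786,119.2304) → (111.5604,35.9037) → (94.6248,51.1666) → (219.1048,67.6708) → (228.0353,94.7311).

G21
G90
G0 X123.6518 Y96.7717
M4 S250
G01 X248.4606 Y96.7717 F3547
G01 X248.4606 Y58.5491
G01 X123.6518 Y58.5491
G01 X123.6518 Y96.7717
M5
G0 X29.6973 Y23.9379
M4 S250
G01 X46.6726 Y28.4833 F3547
G01 X62.5113 Y37.4511
G01 X74.6820 Y48.3667
G01 X80.6537 Y58.7554
G01 X77.8950 Y66.1427
M5
G0 X36.7273 Y117.2973
M4 S250
G01 X58.9947 Y117.2973 F3547
G01 X58.9947 Y85.6020
G01 X36.7273 Y85.6020
G01 X36.7273 Y117.2973
M5
G0 X6.1886 Y70.3671
M4 S826
G01 X92.1728 Y70.3671 F1342
G01 X92.1728 Y45.8705
G01 X6.1886 Y45.8705
G01 X6.1886 Y70.3671
M5
G0 X164.8380 Y103.9791
M4 S826
G01 X154.2665 Y106.5156 F1342
G01 X152.1618 Y98.3986
G01 X155.9350 Y85.4167
G01 X162.9972 Y73.3583
G01 X170.7594 Y68.0122
M5
G0 X81.6409 Y95.7975
M4 S546
G01 X71.1792 Y89.8373 F1833
G01 X62.1565 Y86.3535
G01 X54.5729 Y85.3464
G01 X48.4284 Y86.8158
G01 X43.7229 Y90.7617
M5
G0 X221.0298 Y65.9941
M4 S546
G01 X122.7786 Y119.2304 F1833
G01 X111.5604 Y35.9037
G01 X94.6248 Y51.1666
G01 X219.1048 Y67.6708
G01 X228.0353 Y94.7311
M5
G0 X0.0000 Y0.0000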